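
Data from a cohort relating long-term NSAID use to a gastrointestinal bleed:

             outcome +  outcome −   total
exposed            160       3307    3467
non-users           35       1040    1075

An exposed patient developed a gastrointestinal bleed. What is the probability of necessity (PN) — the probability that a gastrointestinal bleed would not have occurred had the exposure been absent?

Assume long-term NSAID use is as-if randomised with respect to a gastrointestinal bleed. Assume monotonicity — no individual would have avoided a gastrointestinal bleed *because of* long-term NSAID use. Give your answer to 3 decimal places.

PN ≈ 0.295

p₁ = P(outcome | exposed) = 160/3467 = 0.046149
p₀ = P(outcome | unexposed) = 35/1075 = 0.032558
Under exogeneity and monotonicity, PN = (p₁ − p₀)/p₁.
PN = (0.046149 − 0.032558) / 0.046149 ≈ 0.2945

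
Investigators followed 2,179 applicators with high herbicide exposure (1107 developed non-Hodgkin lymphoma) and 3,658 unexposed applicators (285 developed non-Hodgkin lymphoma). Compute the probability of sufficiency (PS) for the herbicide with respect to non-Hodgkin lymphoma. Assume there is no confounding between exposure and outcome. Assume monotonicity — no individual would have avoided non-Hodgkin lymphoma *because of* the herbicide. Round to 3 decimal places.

PS ≈ 0.466

p₁ = P(outcome | exposed) = 1107/2179 = 0.50803
p₀ = P(outcome | unexposed) = 285/3658 = 0.077911
Under exogeneity and monotonicity, PS = (p₁ − p₀) / (1 − p₀).
PS = (0.50803 − 0.077911) / (1 − 0.077911) = 0.43012 / 0.92209 ≈ 0.4665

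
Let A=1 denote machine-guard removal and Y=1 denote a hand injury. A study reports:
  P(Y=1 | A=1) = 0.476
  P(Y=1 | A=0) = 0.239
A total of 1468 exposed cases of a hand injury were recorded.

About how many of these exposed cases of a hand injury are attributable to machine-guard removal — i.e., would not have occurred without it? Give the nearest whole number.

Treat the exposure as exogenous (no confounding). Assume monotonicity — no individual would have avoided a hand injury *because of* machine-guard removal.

about 731 cases

Let p₁ = 0.476, p₀ = 0.239.
PN = (p₁ − p₀)/p₁ = (0.476 − 0.239) / 0.476 ≈ 0.49790.
Attributable cases ≈ PN × (exposed cases) = 0.49790 × 1468 ≈ 730.92.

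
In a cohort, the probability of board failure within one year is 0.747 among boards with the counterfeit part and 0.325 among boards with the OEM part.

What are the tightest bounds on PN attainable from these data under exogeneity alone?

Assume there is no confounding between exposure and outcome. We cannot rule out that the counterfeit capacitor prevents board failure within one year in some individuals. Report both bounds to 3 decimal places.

Let p₁ = 0.747, p₀ = 0.325.
Under exogeneity alone the bounds on PN are max{0,(p₁−p₀)/p₁} ≤ PN ≤ min{1,(1−p₀)/p₁}.
  lower = (p₁ − p₀)/p₁ = 0.422 / 0.747 ≈ 0.5649
  upper = min{1, (1 − p₀)/p₁} = 0.675 / 0.747 ≈ 0.9036

0.565 ≤ PN ≤ 0.904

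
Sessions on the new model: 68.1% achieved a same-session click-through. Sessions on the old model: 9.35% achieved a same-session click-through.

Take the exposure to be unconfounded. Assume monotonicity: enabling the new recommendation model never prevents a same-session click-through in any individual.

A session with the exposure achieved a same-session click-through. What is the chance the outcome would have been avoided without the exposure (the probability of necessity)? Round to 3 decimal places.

PN ≈ 0.863

p₁ = 0.681, p₀ = 0.0935.
Under exogeneity and monotonicity, PN = (p₁ − p₀) / p₁.
PN = (0.681 − 0.0935) / 0.681 = 0.5875 / 0.681 ≈ 0.8627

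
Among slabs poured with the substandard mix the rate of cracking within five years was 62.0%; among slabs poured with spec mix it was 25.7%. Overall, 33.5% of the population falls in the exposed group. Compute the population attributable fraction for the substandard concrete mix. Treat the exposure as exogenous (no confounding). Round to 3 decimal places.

PAF ≈ 0.321

p₁ = 0.62, p₀ = 0.257.
Overall risk P(Y=1) = π·p₁ + (1−π)·p₀ = 0.335×0.62 + 0.665×0.257 = 0.37861.
Under exogeneity, PAF = [P(Y=1) − p₀] / P(Y=1).
PAF = (0.37861 − 0.257) / 0.37861 ≈ 0.3212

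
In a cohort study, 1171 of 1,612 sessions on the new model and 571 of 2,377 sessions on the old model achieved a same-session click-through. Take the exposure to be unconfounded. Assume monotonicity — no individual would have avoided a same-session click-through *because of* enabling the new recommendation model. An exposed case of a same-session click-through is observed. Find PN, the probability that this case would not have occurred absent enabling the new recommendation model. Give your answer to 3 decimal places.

p₁ = P(outcome | exposed) = 1171/1612 = 0.72643
p₀ = P(outcome | unexposed) = 571/2377 = 0.24022
Under exogeneity and monotonicity, PN = (p₁ − p₀) / p₁.
PN = (0.72643 − 0.24022) / 0.72643 = 0.48621 / 0.72643 ≈ 0.6693

PN ≈ 0.669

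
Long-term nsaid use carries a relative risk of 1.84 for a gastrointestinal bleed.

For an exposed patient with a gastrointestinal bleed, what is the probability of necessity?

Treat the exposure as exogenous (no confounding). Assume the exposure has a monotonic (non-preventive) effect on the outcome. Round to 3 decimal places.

Under exogeneity and monotonicity, PN = (RR − 1) / RR = 1 − 1/RR.
PN = (1.84 − 1) / 1.84 = 0.84 / 1.84 ≈ 0.4565

PN ≈ 0.457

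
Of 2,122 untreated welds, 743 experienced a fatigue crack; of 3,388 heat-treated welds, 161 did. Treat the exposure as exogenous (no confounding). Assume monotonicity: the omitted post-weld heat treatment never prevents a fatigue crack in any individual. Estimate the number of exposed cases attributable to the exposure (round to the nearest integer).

about 642 cases

p₁ = P(outcome | exposed) = 743/2122 = 0.35014
p₀ = P(outcome | unexposed) = 161/3388 = 0.047521
PN = (p₁ − p₀)/p₁ = (0.35014 − 0.047521) / 0.35014 ≈ 0.86428.
Attributable cases ≈ PN × (exposed cases) = 0.86428 × 743 ≈ 642.16.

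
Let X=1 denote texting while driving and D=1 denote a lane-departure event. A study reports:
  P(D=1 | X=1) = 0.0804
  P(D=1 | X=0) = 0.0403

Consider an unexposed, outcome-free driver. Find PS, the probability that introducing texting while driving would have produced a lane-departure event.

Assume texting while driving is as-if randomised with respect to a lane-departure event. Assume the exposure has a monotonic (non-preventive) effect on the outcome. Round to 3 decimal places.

Let p₁ = 0.0804, p₀ = 0.0403.
Under exogeneity and monotonicity, PS = (p₁ − p₀) / (1 − p₀).
PS = (0.0804 − 0.0403) / (1 − 0.0403) = 0.0401 / 0.9597 ≈ 0.0418

PS ≈ 0.042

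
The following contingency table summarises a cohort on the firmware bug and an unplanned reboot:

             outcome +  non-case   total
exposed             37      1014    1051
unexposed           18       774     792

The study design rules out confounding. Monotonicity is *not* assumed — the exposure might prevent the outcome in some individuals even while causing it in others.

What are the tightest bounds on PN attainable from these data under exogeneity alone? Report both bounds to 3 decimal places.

p₁ = P(outcome | exposed) = 37/1051 = 0.035205
p₀ = P(outcome | unexposed) = 18/792 = 0.022727
Under exogeneity alone the bounds on PN are max{0,(p₁−p₀)/p₁} ≤ PN ≤ min{1,(1−p₀)/p₁}.
  lower = (p₁ − p₀)/p₁ = 0.012477 / 0.035205 ≈ 0.3544
  upper = min{1, (1 − p₀)/p₁} = 0.97727 / 0.035205 ≈ 27.7598 → capped at 1

0.354 ≤ PN ≤ 1.000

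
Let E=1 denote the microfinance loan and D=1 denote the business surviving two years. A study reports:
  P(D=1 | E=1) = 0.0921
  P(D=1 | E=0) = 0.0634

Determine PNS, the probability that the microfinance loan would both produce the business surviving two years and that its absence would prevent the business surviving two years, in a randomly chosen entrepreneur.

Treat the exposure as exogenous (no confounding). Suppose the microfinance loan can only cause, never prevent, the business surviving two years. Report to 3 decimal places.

Let p₁ = 0.0921, p₀ = 0.0634.
Under exogeneity and monotonicity, PNS = p₁ − p₀.
PNS = 0.0921 − 0.0634 = 0.0287

PNS ≈ 0.029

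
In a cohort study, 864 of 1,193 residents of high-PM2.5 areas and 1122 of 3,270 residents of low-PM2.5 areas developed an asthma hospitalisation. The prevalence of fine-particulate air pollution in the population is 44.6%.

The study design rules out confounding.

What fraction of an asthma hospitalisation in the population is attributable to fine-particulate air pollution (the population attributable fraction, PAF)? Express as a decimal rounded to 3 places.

PAF ≈ 0.331

p₁ = P(outcome | exposed) = 864/1193 = 0.72422
p₀ = P(outcome | unexposed) = 1122/3270 = 0.34312
Overall risk P(Y=1) = π·p₁ + (1−π)·p₀ = 0.446×0.72422 + 0.554×0.34312 = 0.51309.
Under exogeneity, PAF = [P(Y=1) − p₀] / P(Y=1).
PAF = (0.51309 − 0.34312) / 0.51309 ≈ 0.3313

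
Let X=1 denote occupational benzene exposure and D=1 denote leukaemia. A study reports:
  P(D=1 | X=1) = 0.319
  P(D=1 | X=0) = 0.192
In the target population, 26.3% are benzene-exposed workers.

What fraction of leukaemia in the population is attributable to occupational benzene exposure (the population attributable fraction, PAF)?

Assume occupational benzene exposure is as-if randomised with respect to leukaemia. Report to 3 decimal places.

Let p₁ = 0.319, p₀ = 0.192.
Overall risk P(Y=1) = π·p₁ + (1−π)·p₀ = 0.263×0.319 + 0.737×0.192 = 0.2254.
Under exogeneity, PAF = [P(Y=1) − p₀] / P(Y=1).
PAF = (0.2254 − 0.192) / 0.2254 ≈ 0.1482

PAF ≈ 0.148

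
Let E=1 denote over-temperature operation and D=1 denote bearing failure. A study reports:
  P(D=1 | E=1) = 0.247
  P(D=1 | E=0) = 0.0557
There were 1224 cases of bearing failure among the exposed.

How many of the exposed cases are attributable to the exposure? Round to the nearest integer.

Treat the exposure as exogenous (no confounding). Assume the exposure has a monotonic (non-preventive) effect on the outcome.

about 948 cases

Let p₁ = 0.247, p₀ = 0.0557.
PN = (p₁ − p₀)/p₁ = (0.247 − 0.0557) / 0.247 ≈ 0.77449.
Attributable cases ≈ PN × (exposed cases) = 0.77449 × 1224 ≈ 947.98.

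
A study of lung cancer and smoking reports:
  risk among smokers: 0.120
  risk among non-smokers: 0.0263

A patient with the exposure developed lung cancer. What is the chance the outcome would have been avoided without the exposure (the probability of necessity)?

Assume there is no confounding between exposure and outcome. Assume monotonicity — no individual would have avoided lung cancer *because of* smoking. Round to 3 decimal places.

Let p₁ = 0.12, p₀ = 0.0263.
Under exogeneity and monotonicity, PN = (p₁ − p₀) / p₁.
PN = (0.12 − 0.0263) / 0.12 = 0.0937 / 0.12 ≈ 0.7808

PN ≈ 0.781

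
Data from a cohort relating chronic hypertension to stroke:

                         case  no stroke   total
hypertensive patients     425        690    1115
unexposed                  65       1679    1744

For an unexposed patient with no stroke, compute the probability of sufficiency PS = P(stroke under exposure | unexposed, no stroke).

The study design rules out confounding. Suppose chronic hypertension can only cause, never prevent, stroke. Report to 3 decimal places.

PS ≈ 0.357

p₁ = P(outcome | exposed) = 425/1115 = 0.38117
p₀ = P(outcome | unexposed) = 65/1744 = 0.037271
Under exogeneity and monotonicity, PS = (p₁ − p₀)/(1 − p₀).
PS = (0.38117 − 0.037271) / 0.96273 ≈ 0.3572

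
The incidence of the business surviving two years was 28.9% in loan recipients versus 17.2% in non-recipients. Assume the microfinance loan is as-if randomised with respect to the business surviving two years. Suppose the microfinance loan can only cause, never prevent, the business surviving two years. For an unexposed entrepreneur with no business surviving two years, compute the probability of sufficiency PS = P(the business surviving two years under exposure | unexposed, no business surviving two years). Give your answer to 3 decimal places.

p₁ = 0.289, p₀ = 0.172.
Under exogeneity and monotonicity, PS = (p₁ − p₀) / (1 − p₀).
PS = (0.289 − 0.172) / (1 − 0.172) = 0.117 / 0.828 ≈ 0.1413

PS ≈ 0.141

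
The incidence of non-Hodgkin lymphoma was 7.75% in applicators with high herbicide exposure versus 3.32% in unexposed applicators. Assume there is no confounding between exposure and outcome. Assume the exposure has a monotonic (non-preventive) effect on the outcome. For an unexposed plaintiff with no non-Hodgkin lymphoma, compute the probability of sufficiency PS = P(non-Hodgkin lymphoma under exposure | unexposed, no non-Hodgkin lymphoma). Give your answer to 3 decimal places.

p₁ = 0.0775, p₀ = 0.0332.
Under exogeneity and monotonicity, PS = (p₁ − p₀) / (1 − p₀).
PS = (0.0775 − 0.0332) / (1 − 0.0332) = 0.0443 / 0.9668 ≈ 0.0458

PS ≈ 0.046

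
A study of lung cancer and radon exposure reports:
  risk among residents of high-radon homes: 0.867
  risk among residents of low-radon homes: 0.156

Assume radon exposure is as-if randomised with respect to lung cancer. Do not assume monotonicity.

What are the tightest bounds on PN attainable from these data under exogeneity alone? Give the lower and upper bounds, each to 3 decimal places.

Let p₁ = 0.867, p₀ = 0.156.
Under exogeneity alone the bounds on PN are max{0,(p₁−p₀)/p₁} ≤ PN ≤ min{1,(1−p₀)/p₁}.
  lower = (p₁ − p₀)/p₁ = 0.711 / 0.867 ≈ 0.8201
  upper = min{1, (1 − p₀)/p₁} = 0.844 / 0.867 ≈ 0.9735

0.820 ≤ PN ≤ 0.973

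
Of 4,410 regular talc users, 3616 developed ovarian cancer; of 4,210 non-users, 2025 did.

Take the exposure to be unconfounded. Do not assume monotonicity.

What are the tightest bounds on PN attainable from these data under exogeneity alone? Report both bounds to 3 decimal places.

0.413 ≤ PN ≤ 0.633

p₁ = P(outcome | exposed) = 3616/4410 = 0.81995
p₀ = P(outcome | unexposed) = 2025/4210 = 0.481
Under exogeneity alone the bounds on PN are max{0,(p₁−p₀)/p₁} ≤ PN ≤ min{1,(1−p₀)/p₁}.
  lower = (p₁ − p₀)/p₁ = 0.33896 / 0.81995 ≈ 0.4134
  upper = min{1, (1 − p₀)/p₁} = 0.519 / 0.81995 ≈ 0.6330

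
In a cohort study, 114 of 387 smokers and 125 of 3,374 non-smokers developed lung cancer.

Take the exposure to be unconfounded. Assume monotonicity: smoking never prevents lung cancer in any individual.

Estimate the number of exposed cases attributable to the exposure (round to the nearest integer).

p₁ = P(outcome | exposed) = 114/387 = 0.29457
p₀ = P(outcome | unexposed) = 125/3374 = 0.037048
PN = (p₁ − p₀)/p₁ = (0.29457 − 0.037048) / 0.29457 ≈ 0.87423.
Attributable cases ≈ PN × (exposed cases) = 0.87423 × 114 ≈ 99.66.

about 100 cases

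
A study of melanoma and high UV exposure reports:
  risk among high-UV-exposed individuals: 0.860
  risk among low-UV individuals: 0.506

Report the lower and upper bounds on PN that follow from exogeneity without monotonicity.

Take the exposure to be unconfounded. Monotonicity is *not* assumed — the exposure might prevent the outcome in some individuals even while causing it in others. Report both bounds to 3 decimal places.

0.412 ≤ PN ≤ 0.574

Let p₁ = 0.86, p₀ = 0.506.
Under exogeneity alone the bounds on PN are max{0,(p₁−p₀)/p₁} ≤ PN ≤ min{1,(1−p₀)/p₁}.
  lower = (p₁ − p₀)/p₁ = 0.354 / 0.86 ≈ 0.4116
  upper = min{1, (1 − p₀)/p₁} = 0.494 / 0.86 ≈ 0.5744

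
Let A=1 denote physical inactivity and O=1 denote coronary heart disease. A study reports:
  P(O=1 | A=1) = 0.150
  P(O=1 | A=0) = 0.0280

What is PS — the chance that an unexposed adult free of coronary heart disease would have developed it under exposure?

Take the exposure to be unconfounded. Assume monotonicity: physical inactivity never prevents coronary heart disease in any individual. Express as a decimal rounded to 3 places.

PS ≈ 0.126

Let p₁ = 0.15, p₀ = 0.028.
Under exogeneity and monotonicity, PS = (p₁ − p₀) / (1 − p₀).
PS = (0.15 − 0.028) / (1 − 0.028) = 0.122 / 0.972 ≈ 0.1255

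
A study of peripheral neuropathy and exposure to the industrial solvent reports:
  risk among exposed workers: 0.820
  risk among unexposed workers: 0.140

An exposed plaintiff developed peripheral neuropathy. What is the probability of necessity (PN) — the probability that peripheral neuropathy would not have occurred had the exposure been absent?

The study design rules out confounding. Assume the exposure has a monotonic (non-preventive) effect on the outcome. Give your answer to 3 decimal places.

Let p₁ = 0.82, p₀ = 0.14.
Under exogeneity and monotonicity, PN = (p₁ − p₀) / p₁.
PN = (0.82 − 0.14) / 0.82 = 0.68 / 0.82 ≈ 0.8293

PN ≈ 0.829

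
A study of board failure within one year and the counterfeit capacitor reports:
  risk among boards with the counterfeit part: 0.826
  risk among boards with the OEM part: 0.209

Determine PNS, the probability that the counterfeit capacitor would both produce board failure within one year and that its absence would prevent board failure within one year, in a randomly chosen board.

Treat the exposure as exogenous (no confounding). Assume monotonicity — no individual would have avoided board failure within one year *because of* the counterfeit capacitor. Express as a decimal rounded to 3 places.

Let p₁ = 0.826, p₀ = 0.209.
Under exogeneity and monotonicity, PNS = p₁ − p₀.
PNS = 0.826 − 0.209 = 0.617

PNS ≈ 0.617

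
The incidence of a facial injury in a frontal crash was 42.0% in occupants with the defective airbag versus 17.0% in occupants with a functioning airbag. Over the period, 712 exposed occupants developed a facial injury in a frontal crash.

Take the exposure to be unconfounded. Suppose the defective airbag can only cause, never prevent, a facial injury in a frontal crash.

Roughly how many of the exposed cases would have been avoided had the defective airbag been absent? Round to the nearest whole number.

p₁ = 0.42, p₀ = 0.17.
PN = (p₁ − p₀)/p₁ = (0.42 − 0.17) / 0.42 ≈ 0.59524.
Attributable cases ≈ PN × (exposed cases) = 0.59524 × 712 ≈ 423.81.

about 424 cases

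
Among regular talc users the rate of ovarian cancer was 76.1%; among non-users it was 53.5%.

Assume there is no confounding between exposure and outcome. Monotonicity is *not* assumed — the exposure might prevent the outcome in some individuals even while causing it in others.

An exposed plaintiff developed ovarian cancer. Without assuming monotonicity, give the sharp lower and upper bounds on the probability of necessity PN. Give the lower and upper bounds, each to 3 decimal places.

p₁ = 0.761, p₀ = 0.535.
Under exogeneity alone the bounds on PN are max{0,(p₁−p₀)/p₁} ≤ PN ≤ min{1,(1−p₀)/p₁}.
  lower = (p₁ − p₀)/p₁ = 0.226 / 0.761 ≈ 0.2970
  upper = min{1, (1 − p₀)/p₁} = 0.465 / 0.761 ≈ 0.6110

0.297 ≤ PN ≤ 0.611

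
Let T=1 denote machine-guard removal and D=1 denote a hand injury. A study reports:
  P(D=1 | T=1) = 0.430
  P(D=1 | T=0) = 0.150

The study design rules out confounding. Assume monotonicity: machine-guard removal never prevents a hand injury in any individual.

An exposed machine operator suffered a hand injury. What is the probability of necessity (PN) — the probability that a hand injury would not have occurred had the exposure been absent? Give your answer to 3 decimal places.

PN ≈ 0.651

Let p₁ = 0.43, p₀ = 0.15.
Under exogeneity and monotonicity, PN = (p₁ − p₀) / p₁.
PN = (0.43 − 0.15) / 0.43 = 0.28 / 0.43 ≈ 0.6512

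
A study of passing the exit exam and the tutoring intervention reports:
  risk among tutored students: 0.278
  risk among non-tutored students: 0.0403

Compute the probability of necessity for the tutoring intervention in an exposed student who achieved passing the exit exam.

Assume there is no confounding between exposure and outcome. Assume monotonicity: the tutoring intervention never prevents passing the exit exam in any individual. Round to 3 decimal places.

Let p₁ = 0.278, p₀ = 0.0403.
Under exogeneity and monotonicity, PN = (p₁ − p₀) / p₁.
PN = (0.278 − 0.0403) / 0.278 = 0.2377 / 0.278 ≈ 0.8550

PN ≈ 0.855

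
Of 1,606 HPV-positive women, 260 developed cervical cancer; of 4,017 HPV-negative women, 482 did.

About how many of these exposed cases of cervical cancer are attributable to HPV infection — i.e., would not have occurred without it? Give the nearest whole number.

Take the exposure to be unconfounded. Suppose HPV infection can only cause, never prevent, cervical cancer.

p₁ = P(outcome | exposed) = 260/1606 = 0.16189
p₀ = P(outcome | unexposed) = 482/4017 = 0.11999
PN = (p₁ − p₀)/p₁ = (0.16189 − 0.11999) / 0.16189 ≈ 0.25883.
Attributable cases ≈ PN × (exposed cases) = 0.25883 × 260 ≈ 67.30.

about 67 cases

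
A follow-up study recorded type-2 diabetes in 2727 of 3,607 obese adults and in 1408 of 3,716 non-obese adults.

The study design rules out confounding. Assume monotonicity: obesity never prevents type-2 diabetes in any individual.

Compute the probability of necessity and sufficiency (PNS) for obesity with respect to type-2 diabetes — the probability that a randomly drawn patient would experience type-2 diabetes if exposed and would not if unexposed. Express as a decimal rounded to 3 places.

p₁ = P(outcome | exposed) = 2727/3607 = 0.75603
p₀ = P(outcome | unexposed) = 1408/3716 = 0.3789
Under exogeneity and monotonicity, PNS = p₁ − p₀.
PNS = 0.75603 − 0.3789 = 0.37713

PNS ≈ 0.377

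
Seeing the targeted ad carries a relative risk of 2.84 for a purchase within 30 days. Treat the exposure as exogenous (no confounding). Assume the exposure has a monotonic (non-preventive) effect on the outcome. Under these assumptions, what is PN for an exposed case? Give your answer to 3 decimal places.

PN ≈ 0.648

Under exogeneity and monotonicity, PN = (RR − 1) / RR = 1 − 1/RR.
PN = (2.84 − 1) / 2.84 = 1.84 / 2.84 ≈ 0.6479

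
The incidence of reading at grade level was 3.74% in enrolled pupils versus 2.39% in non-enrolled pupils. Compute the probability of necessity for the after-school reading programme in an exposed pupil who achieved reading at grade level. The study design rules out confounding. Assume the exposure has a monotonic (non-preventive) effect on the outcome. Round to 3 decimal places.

PN ≈ 0.361

p₁ = 0.0374, p₀ = 0.0239.
Under exogeneity and monotonicity, PN = (p₁ − p₀) / p₁.
PN = (0.0374 − 0.0239) / 0.0374 = 0.0135 / 0.0374 ≈ 0.3610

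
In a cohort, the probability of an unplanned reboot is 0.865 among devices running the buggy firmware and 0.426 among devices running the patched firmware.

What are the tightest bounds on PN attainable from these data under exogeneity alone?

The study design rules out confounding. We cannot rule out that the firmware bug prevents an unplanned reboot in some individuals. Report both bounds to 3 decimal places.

0.508 ≤ PN ≤ 0.664

Let p₁ = 0.865, p₀ = 0.426.
Under exogeneity alone the bounds on PN are max{0,(p₁−p₀)/p₁} ≤ PN ≤ min{1,(1−p₀)/p₁}.
  lower = (p₁ − p₀)/p₁ = 0.439 / 0.865 ≈ 0.5075
  upper = min{1, (1 − p₀)/p₁} = 0.574 / 0.865 ≈ 0.6636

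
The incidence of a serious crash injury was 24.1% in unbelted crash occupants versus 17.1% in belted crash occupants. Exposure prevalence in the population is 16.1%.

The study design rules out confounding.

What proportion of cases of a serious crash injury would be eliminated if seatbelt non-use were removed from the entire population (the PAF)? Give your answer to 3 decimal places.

p₁ = 0.241, p₀ = 0.171.
Overall risk P(Y=1) = π·p₁ + (1−π)·p₀ = 0.161×0.241 + 0.839×0.171 = 0.18227.
Under exogeneity, PAF = [P(Y=1) − p₀] / P(Y=1).
PAF = (0.18227 − 0.171) / 0.18227 ≈ 0.0618

PAF ≈ 0.062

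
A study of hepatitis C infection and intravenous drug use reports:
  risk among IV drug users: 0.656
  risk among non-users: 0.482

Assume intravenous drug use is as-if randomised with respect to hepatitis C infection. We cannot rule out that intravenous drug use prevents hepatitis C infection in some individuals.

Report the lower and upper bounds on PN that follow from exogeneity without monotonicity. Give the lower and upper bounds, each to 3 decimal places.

Let p₁ = 0.656, p₀ = 0.482.
Under exogeneity alone the bounds on PN are max{0,(p₁−p₀)/p₁} ≤ PN ≤ min{1,(1−p₀)/p₁}.
  lower = (p₁ − p₀)/p₁ = 0.174 / 0.656 ≈ 0.2652
  upper = min{1, (1 − p₀)/p₁} = 0.518 / 0.656 ≈ 0.7896

0.265 ≤ PN ≤ 0.790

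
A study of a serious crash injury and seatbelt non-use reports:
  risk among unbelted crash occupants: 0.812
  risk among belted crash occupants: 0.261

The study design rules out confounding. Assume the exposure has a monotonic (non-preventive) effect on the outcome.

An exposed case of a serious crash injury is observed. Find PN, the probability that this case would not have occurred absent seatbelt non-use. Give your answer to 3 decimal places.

Let p₁ = 0.812, p₀ = 0.261.
Under exogeneity and monotonicity, PN = (p₁ − p₀) / p₁.
PN = (0.812 − 0.261) / 0.812 = 0.551 / 0.812 ≈ 0.6786

PN ≈ 0.679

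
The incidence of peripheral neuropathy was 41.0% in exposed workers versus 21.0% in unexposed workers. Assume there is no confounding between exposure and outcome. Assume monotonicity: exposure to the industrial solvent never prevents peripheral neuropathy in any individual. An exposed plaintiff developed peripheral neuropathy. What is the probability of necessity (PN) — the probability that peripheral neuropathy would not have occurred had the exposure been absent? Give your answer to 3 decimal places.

PN ≈ 0.488

p₁ = 0.41, p₀ = 0.21.
Under exogeneity and monotonicity, PN = (p₁ − p₀) / p₁.
PN = (0.41 − 0.21) / 0.41 = 0.2 / 0.41 ≈ 0.4878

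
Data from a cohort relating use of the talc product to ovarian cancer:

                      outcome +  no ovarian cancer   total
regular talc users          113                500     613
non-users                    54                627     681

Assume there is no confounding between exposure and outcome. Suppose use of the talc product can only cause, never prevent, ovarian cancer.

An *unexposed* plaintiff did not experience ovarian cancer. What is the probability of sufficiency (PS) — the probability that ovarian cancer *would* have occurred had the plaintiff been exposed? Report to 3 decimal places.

PS ≈ 0.114

p₁ = P(outcome | exposed) = 113/613 = 0.18434
p₀ = P(outcome | unexposed) = 54/681 = 0.079295
Under exogeneity and monotonicity, PS = (p₁ − p₀) / (1 − p₀).
PS = (0.18434 − 0.079295) / (1 − 0.079295) = 0.10504 / 0.9207 ≈ 0.1141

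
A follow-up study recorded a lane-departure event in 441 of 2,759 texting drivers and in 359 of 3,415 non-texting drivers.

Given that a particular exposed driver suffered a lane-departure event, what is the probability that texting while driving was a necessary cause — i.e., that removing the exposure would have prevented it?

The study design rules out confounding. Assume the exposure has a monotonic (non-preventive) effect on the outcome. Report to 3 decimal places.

PN ≈ 0.342

p₁ = P(outcome | exposed) = 441/2759 = 0.15984
p₀ = P(outcome | unexposed) = 359/3415 = 0.10512
Under exogeneity and monotonicity, PN = (p₁ − p₀) / p₁.
PN = (0.15984 − 0.10512) / 0.15984 = 0.054716 / 0.15984 ≈ 0.3423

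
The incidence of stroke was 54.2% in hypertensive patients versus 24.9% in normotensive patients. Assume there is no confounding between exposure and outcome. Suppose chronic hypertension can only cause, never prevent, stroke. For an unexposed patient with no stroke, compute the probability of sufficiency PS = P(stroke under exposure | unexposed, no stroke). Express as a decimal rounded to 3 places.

p₁ = 0.542, p₀ = 0.249.
Under exogeneity and monotonicity, PS = (p₁ − p₀) / (1 − p₀).
PS = (0.542 − 0.249) / (1 − 0.249) = 0.293 / 0.751 ≈ 0.3901

PS ≈ 0.390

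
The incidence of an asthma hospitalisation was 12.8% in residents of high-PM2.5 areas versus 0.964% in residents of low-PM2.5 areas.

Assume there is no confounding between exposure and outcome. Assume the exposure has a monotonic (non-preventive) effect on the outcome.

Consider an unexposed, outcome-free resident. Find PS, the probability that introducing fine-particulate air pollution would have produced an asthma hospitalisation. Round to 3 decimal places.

p₁ = 0.128, p₀ = 0.00964.
Under exogeneity and monotonicity, PS = (p₁ − p₀) / (1 − p₀).
PS = (0.128 − 0.00964) / (1 − 0.00964) = 0.11836 / 0.99036 ≈ 0.1195

PS ≈ 0.120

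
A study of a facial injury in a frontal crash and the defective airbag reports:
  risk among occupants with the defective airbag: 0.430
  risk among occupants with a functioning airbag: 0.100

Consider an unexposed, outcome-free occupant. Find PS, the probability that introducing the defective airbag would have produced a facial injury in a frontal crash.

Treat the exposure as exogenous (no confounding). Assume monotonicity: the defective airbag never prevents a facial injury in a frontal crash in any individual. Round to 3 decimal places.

PS ≈ 0.367

Let p₁ = 0.43, p₀ = 0.1.
Under exogeneity and monotonicity, PS = (p₁ − p₀) / (1 − p₀).
PS = (0.43 − 0.1) / (1 − 0.1) = 0.33 / 0.9 ≈ 0.3667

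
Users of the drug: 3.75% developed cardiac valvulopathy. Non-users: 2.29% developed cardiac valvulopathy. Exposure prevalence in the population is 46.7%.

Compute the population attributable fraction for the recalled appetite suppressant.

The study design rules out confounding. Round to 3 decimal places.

PAF ≈ 0.229

p₁ = 0.0375, p₀ = 0.0229.
Overall risk P(Y=1) = π·p₁ + (1−π)·p₀ = 0.467×0.0375 + 0.533×0.0229 = 0.029718.
Under exogeneity, PAF = [P(Y=1) − p₀] / P(Y=1).
PAF = (0.029718 − 0.0229) / 0.029718 ≈ 0.2294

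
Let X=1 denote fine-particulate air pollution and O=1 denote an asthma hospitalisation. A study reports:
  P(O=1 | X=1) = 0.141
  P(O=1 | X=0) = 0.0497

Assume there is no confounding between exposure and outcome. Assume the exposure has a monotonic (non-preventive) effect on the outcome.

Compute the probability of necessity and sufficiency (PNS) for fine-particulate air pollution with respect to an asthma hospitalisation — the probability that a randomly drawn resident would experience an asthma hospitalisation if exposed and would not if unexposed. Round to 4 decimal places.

PNS ≈ 0.0913

Let p₁ = 0.141, p₀ = 0.0497.
Under exogeneity and monotonicity, PNS = p₁ − p₀.
PNS = 0.141 − 0.0497 = 0.0913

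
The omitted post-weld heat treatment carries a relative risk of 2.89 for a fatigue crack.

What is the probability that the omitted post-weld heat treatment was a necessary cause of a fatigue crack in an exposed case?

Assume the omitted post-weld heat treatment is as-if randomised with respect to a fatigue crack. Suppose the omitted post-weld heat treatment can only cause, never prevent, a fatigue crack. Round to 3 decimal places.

Under exogeneity and monotonicity, PN = (RR − 1) / RR = 1 − 1/RR.
PN = (2.89 − 1) / 2.89 = 1.89 / 2.89 ≈ 0.6540

PN ≈ 0.654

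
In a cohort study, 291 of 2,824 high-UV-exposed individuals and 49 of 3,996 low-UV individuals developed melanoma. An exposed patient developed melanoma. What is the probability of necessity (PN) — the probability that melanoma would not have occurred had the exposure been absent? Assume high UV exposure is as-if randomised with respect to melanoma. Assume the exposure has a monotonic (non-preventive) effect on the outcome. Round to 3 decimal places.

PN ≈ 0.881

p₁ = P(outcome | exposed) = 291/2824 = 0.10305
p₀ = P(outcome | unexposed) = 49/3996 = 0.012262
Under exogeneity and monotonicity, PN = (p₁ − p₀) / p₁.
PN = (0.10305 − 0.012262) / 0.10305 = 0.090783 / 0.10305 ≈ 0.8810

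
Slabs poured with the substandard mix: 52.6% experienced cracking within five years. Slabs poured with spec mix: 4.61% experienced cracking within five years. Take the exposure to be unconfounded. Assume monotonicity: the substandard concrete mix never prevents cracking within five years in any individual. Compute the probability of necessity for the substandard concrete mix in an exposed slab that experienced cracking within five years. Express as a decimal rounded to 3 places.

p₁ = 0.526, p₀ = 0.0461.
Under exogeneity and monotonicity, PN = (p₁ − p₀) / p₁.
PN = (0.526 − 0.0461) / 0.526 = 0.4799 / 0.526 ≈ 0.9124

PN ≈ 0.912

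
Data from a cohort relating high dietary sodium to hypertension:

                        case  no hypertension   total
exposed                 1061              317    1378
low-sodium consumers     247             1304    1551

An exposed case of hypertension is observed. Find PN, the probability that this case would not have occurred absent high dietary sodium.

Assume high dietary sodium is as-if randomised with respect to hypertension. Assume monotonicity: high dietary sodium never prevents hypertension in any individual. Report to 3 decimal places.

p₁ = P(outcome | exposed) = 1061/1378 = 0.76996
p₀ = P(outcome | unexposed) = 247/1551 = 0.15925
Under exogeneity and monotonicity, PN = (p₁ − p₀) / p₁.
PN = (0.76996 − 0.15925) / 0.76996 = 0.6107 / 0.76996 ≈ 0.7932

PN ≈ 0.793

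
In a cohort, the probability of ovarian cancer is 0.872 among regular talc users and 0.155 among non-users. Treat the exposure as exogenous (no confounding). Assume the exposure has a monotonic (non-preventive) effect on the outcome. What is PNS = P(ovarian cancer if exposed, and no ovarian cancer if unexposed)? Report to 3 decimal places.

Let p₁ = 0.872, p₀ = 0.155.
Under exogeneity and monotonicity, PNS = p₁ − p₀.
PNS = 0.872 − 0.155 = 0.717

PNS ≈ 0.717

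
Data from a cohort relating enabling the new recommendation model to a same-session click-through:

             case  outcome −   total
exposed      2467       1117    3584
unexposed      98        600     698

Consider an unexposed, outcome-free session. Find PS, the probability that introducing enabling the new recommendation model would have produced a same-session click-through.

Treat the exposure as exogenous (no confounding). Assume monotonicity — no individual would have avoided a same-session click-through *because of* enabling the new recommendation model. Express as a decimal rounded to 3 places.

PS ≈ 0.637

p₁ = P(outcome | exposed) = 2467/3584 = 0.68834
p₀ = P(outcome | unexposed) = 98/698 = 0.1404
Under exogeneity and monotonicity, PS = (p₁ − p₀)/(1 − p₀).
PS = (0.68834 − 0.1404) / 0.8596 ≈ 0.6374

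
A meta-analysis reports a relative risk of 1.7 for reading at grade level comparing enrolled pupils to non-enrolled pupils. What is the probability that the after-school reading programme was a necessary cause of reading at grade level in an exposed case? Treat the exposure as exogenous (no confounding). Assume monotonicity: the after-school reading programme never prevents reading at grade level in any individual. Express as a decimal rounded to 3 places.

Under exogeneity and monotonicity, PN = (RR − 1) / RR = 1 − 1/RR.
PN = (1.7 − 1) / 1.7 = 0.7 / 1.7 ≈ 0.4118

PN ≈ 0.412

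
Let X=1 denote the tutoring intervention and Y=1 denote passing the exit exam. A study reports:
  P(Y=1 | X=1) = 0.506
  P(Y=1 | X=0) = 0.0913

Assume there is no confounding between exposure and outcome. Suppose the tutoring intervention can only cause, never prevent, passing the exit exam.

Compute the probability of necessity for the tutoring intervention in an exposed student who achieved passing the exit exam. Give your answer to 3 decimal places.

Let p₁ = 0.506, p₀ = 0.0913.
Under exogeneity and monotonicity, PN = (p₁ − p₀) / p₁.
PN = (0.506 − 0.0913) / 0.506 = 0.4147 / 0.506 ≈ 0.8196

PN ≈ 0.820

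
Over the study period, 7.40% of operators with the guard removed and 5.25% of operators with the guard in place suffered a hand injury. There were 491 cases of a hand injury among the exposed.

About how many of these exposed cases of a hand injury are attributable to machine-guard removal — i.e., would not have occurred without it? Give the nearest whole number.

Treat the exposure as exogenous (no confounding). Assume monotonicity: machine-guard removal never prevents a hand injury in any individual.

about 143 cases

p₁ = 0.074, p₀ = 0.0525.
PN = (p₁ − p₀)/p₁ = (0.074 − 0.0525) / 0.074 ≈ 0.29054.
Attributable cases ≈ PN × (exposed cases) = 0.29054 × 491 ≈ 142.66.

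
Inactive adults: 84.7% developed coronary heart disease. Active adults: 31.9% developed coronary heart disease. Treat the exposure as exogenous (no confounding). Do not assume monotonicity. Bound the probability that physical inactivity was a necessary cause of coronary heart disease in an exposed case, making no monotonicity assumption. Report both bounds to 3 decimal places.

p₁ = 0.847, p₀ = 0.319.
Under exogeneity alone the bounds on PN are max{0,(p₁−p₀)/p₁} ≤ PN ≤ min{1,(1−p₀)/p₁}.
  lower = (p₁ − p₀)/p₁ = 0.528 / 0.847 ≈ 0.6234
  upper = min{1, (1 − p₀)/p₁} = 0.681 / 0.847 ≈ 0.8040

0.623 ≤ PN ≤ 0.804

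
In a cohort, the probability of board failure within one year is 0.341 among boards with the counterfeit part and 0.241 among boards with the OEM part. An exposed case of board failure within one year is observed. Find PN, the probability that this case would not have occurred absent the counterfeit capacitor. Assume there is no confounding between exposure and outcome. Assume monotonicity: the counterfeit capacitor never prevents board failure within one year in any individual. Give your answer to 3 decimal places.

PN ≈ 0.293

Let p₁ = 0.341, p₀ = 0.241.
Under exogeneity and monotonicity, PN = (p₁ − p₀) / p₁.
PN = (0.341 − 0.241) / 0.341 = 0.1 / 0.341 ≈ 0.2933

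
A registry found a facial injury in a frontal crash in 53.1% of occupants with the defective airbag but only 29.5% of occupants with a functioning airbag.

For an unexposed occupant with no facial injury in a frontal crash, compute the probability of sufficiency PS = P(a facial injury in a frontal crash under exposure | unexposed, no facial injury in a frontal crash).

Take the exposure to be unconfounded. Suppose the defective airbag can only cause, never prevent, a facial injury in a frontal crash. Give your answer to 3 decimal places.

p₁ = 0.531, p₀ = 0.295.
Under exogeneity and monotonicity, PS = (p₁ − p₀) / (1 − p₀).
PS = (0.531 − 0.295) / (1 − 0.295) = 0.236 / 0.705 ≈ 0.3348

PS ≈ 0.335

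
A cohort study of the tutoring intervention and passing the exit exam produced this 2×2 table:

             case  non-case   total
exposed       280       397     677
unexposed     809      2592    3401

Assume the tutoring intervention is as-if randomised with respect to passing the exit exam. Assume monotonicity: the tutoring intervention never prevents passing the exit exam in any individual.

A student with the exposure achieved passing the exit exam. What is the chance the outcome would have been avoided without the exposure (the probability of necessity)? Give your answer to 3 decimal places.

PN ≈ 0.425

p₁ = P(outcome | exposed) = 280/677 = 0.41359
p₀ = P(outcome | unexposed) = 809/3401 = 0.23787
Under exogeneity and monotonicity, PN = (p₁ − p₀) / p₁.
PN = (0.41359 − 0.23787) / 0.41359 = 0.17572 / 0.41359 ≈ 0.4249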